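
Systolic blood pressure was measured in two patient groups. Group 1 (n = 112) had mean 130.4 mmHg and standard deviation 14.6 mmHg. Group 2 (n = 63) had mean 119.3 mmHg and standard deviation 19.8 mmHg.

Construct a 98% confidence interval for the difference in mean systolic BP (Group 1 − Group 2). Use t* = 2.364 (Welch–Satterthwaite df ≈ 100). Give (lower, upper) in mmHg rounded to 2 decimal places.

(4.36, 17.84)

SE₁ = s₁/√n₁ = 14.6/√112 = 1.3796; SE₂ = 19.8/√63 = 2.4946.
Independent samples, unequal variances: SE_diff = √(SE₁² + SE₂²) = √(1.90329616 + 6.22302916) = 2.8507.
t* = 2.364, so margin of error = 2.364 × 2.8507 = 6.7391.
Difference in means = 130.4 − 119.3 = 11.1000.
11.1000 ± 6.7391 → (4.36, 17.84).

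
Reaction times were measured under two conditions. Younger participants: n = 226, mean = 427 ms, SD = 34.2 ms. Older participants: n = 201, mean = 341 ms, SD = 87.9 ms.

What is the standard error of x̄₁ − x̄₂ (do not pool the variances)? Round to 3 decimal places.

6.604

Per-group SEs: s₁/√n₁ = 34.2/√226 = 2.2750, s₂/√n₂ = 87.9/√201 = 6.2000.
Unpooled SE of the difference: √(5.175625 + 38.44) = 6.6042.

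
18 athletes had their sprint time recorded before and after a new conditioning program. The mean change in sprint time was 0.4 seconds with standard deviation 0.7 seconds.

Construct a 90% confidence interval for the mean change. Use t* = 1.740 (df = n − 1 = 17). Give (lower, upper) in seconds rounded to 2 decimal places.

Paired design: SE = s_d/√n = 0.7/√18 = 0.1650.
t* = 1.740; margin of error = 1.740 × 0.1650 = 0.2871.
0.4 ± 0.2871 → (0.11, 0.69).

(0.11, 0.69)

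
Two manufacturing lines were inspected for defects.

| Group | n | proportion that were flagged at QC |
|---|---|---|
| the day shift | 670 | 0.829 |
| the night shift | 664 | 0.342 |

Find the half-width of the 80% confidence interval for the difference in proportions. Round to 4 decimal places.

0.0301

The two standard errors are √(0.8290×0.1710/670) = 0.01455 and √(0.3420×0.6580/664) = 0.01841.
Because the samples are independent, SE_diff = √(0.01455² + 0.01841²) = 0.02347.
Using z* = 1.282 for 80%, ME = 1.282 × 0.02347 = 0.03009.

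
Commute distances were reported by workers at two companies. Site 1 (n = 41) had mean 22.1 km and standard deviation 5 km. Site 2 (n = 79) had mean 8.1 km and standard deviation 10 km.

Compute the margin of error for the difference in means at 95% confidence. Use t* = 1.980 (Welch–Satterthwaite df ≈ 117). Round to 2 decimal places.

Standard errors of each mean: 5/√41 = 0.7809 and 10/√79 = 1.1251.
SE(x̄₁ − x̄₂) = √(0.7809² + 1.1251²) = 1.3695 for independent samples with unequal variances.
With t* = 1.980, the margin is 1.980 × 1.3695 = 2.7116.

2.71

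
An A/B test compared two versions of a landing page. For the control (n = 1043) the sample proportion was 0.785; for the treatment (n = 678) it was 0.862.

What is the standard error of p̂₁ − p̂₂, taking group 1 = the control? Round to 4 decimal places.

SE₁ = √(p̂₁(1−p̂₁)/n₁) = √(0.7850·0.2150/1043) = 0.01272; SE₂ = √(0.8620·0.1380/678) = 0.01325.
Independent samples: SE of the difference = √(SE₁² + SE₂²) = √(0.0001617984 + 0.0001755625) = 0.01837.

0.0184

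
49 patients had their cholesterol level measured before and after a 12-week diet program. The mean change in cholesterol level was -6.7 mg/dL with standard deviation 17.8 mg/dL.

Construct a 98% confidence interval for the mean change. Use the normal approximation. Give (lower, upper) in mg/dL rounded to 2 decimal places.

(-12.61, -0.79)

Paired design: SE = s_d/√n = 17.8/√49 = 2.5429.
z* = 2.326; margin of error = 2.326 × 2.5429 = 5.9148.
-6.7 ± 5.9148 → (-12.61, -0.79).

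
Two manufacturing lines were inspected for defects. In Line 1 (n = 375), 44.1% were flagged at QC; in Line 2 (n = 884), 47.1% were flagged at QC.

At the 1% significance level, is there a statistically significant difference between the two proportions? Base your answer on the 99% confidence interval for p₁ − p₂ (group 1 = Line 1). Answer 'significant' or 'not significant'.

not significant

SE₁ = √(p̂₁(1−p̂₁)/n₁) = √(0.4410·0.5590/375) = 0.02564; SE₂ = √(0.4710·0.5290/884) = 0.01679.
Independent samples: SE of the difference = √(SE₁² + SE₂²) = √(0.0006574096 + 0.0002819041) = 0.03065.
z* for 99% confidence is 2.576, so the margin of error is 2.576 × 0.03065 = 0.07895.
Point estimate p̂₁ − p̂₂ = 0.4410 − 0.4710 = -0.0300.
-0.0300 ± 0.07895 → (-0.10895, 0.04895).
The interval (-0.10895, 0.04895) contains 0, so the difference is not significant.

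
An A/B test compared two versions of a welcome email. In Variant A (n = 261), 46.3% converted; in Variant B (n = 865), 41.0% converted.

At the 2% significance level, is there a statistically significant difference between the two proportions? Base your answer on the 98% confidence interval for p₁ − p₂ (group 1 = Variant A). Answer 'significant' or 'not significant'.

not significant

SE₁ = √(p̂₁(1−p̂₁)/n₁) = √(0.4630·0.5370/261) = 0.03086; SE₂ = √(0.4100·0.5900/865) = 0.01672.
Independent samples: SE of the difference = √(SE₁² + SE₂²) = √(0.0009523396 + 0.0002795584) = 0.03510.
z* for 98% confidence is 2.326, so the margin of error is 2.326 × 0.03510 = 0.08164.
Point estimate p̂₁ − p̂₂ = 0.4630 − 0.4100 = 0.0530.
0.0530 ± 0.08164 → (-0.02864, 0.13464).
The interval (-0.02864, 0.13464) contains 0, so the difference is not significant.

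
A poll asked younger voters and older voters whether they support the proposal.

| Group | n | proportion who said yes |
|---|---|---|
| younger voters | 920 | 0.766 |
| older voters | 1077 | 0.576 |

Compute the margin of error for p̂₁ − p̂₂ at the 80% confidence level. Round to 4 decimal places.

SE₁ = √(p̂₁(1−p̂₁)/n₁) = √(0.7660·0.2340/920) = 0.01396; SE₂ = √(0.5760·0.4240/1077) = 0.01506.
Independent samples: SE of the difference = √(SE₁² + SE₂²) = √(0.0001948816 + 0.0002268036) = 0.02053.
z* for 80% confidence is 1.282, so the margin of error is 1.282 × 0.02053 = 0.02632.

0.0263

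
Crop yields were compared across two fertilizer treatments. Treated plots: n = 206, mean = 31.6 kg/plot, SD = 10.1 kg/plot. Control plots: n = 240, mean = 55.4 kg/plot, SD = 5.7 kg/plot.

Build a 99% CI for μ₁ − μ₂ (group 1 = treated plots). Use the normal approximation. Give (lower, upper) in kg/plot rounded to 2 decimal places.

(-25.85, -21.75)

Standard errors of each mean: 10.1/√206 = 0.7037 and 5.7/√240 = 0.3679.
SE(x̄₁ − x̄₂) = √(0.7037² + 0.3679²) = 0.7941 for independent samples with unequal variances.
With z* = 2.576, the margin is 2.576 × 0.7941 = 2.0456.
x̄₁ − x̄₂ = 31.6 − 55.4 = -23.8000; the interval is -23.8000 ± 2.0456 = (-25.85, -21.75).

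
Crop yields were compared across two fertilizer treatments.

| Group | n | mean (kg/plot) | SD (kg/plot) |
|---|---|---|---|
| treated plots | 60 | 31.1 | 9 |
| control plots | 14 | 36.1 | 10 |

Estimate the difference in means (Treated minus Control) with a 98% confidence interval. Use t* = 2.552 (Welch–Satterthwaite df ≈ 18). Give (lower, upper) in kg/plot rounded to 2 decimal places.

(-12.44, 2.44)

Per-group SEs: s₁/√n₁ = 9/√60 = 1.1619, s₂/√n₂ = 10/√14 = 2.6726.
Unpooled SE of the difference: √(1.35001161 + 7.14279076) = 2.9142.
Margin of error = t* · SE = 2.552 × 2.9142 = 7.4370.
x̄₁ − x̄₂ = 31.1 − 36.1 = -5.0000.
CI: -5.0000 ± 7.4370 = (-12.44, 2.44).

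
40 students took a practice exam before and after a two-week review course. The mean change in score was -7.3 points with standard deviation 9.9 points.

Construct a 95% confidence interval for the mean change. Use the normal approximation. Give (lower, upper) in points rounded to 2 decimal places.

This is a matched-pairs design, so SE = s_d/√n = 9.9/√40 = 1.5653.
Margin = 1.960 × 1.5653 = 3.0680; the interval is -7.3 ± 3.0680 = (-10.37, -4.23).

(-10.37, -4.23)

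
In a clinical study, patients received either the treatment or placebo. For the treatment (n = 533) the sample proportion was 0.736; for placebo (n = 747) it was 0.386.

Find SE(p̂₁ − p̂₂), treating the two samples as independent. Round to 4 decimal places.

The two standard errors are √(0.7360×0.2640/533) = 0.01909 and √(0.3860×0.6140/747) = 0.01781.
Because the samples are independent, SE_diff = √(0.01909² + 0.01781²) = 0.02611.

0.0261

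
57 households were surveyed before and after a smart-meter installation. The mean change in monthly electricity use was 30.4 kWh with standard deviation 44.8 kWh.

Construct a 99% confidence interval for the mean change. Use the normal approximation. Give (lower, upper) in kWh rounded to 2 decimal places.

(15.11, 45.69)

Paired design: SE = s_d/√n = 44.8/√57 = 5.9339.
z* = 2.576; margin of error = 2.576 × 5.9339 = 15.2857.
30.4 ± 15.2857 → (15.11, 45.69).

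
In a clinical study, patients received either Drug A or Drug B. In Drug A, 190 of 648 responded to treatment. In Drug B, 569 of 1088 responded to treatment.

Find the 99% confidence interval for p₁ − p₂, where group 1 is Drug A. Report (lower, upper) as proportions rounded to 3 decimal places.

(-0.290, -0.169)

p̂₁ = 190/648 = 0.2932 and p̂₂ = 569/1088 = 0.5230.
SE₁ = √(p̂₁(1−p̂₁)/n₁) = √(0.2932·0.7068/648) = 0.01788; SE₂ = √(0.5230·0.4770/1088) = 0.01514.
Independent samples: SE of the difference = √(SE₁² + SE₂²) = √(0.0003196944 + 0.0002292196) = 0.02343.
z* for 99% confidence is 2.576, so the margin of error is 2.576 × 0.02343 = 0.06036.
Point estimate p̂₁ − p̂₂ = 0.2932 − 0.5230 = -0.2298.
-0.2298 ± 0.06036 → (-0.290, -0.169).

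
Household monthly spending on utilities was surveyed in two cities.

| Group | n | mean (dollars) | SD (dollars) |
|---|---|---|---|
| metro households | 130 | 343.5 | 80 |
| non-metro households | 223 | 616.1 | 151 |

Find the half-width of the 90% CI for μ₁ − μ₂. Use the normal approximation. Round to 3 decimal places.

20.246

Per-group SEs: s₁/√n₁ = 80/√130 = 7.0165, s₂/√n₂ = 151/√223 = 10.1117.
Unpooled SE of the difference: √(49.23127225 + 102.24647689) = 12.3076.
Margin of error = z* · SE = 1.645 × 12.3076 = 20.2460.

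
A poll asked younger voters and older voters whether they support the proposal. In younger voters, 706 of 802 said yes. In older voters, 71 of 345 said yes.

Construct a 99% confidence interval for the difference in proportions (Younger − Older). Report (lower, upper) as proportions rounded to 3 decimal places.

(0.611, 0.738)

First, p̂₁ = 706/802 = 0.8803; p̂₂ = 71/345 = 0.2058.
The two standard errors are √(0.8803×0.1197/802) = 0.01146 and √(0.2058×0.7942/345) = 0.02177.
Because the samples are independent, SE_diff = √(0.01146² + 0.02177²) = 0.02460.
Using z* = 2.576 for 99%, ME = 2.576 × 0.02460 = 0.06337.
p̂₁ − p̂₂ = 0.6745; interval 0.6745 ± 0.06337 gives (0.611, 0.738).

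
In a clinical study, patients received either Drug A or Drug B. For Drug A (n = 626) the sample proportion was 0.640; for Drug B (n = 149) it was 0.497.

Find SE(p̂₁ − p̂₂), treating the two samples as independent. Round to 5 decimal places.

0.04523

Each SE is √(p̂(1−p̂)/n): √(0.6400·0.3600/626) = 0.01918 and √(0.4970·0.5030/149) = 0.04096.
SE(p̂₁ − p̂₂) = √(SE₁² + SE₂²) = √(0.0003678724 + 0.0016777216) = 0.04523, since the two samples are independent.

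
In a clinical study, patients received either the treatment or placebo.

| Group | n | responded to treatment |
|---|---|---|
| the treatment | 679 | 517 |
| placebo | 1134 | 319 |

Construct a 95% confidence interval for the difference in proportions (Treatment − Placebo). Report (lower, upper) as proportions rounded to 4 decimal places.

(0.4387, 0.5215)

First, p̂₁ = 517/679 = 0.7614; p̂₂ = 319/1134 = 0.2813.
The two standard errors are √(0.7614×0.2386/679) = 0.01636 and √(0.2813×0.7187/1134) = 0.01335.
Because the samples are independent, SE_diff = √(0.01636² + 0.01335²) = 0.02112.
Using z* = 1.960 for 95%, ME = 1.960 × 0.02112 = 0.04140.
p̂₁ − p̂₂ = 0.4801; interval 0.4801 ± 0.04140 gives (0.4387, 0.5215).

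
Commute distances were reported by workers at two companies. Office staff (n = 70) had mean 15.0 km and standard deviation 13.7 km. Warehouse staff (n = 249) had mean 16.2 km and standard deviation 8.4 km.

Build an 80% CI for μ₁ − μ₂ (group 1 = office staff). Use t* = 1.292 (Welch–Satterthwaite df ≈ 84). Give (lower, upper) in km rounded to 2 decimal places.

Standard errors of each mean: 13.7/√70 = 1.6375 and 8.4/√249 = 0.5323.
SE(x̄₁ − x̄₂) = √(1.6375² + 0.5323²) = 1.7218 for independent samples with unequal variances.
With t* = 1.292, the margin is 1.292 × 1.7218 = 2.2246.
x̄₁ − x̄₂ = 15.0 − 16.2 = -1.2000; the interval is -1.2000 ± 2.2246 = (-3.42, 1.02).

(-3.42, 1.02)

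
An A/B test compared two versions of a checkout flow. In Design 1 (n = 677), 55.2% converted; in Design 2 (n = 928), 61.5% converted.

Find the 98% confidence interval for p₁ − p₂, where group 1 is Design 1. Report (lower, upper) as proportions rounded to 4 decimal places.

(-0.1209, -0.0051)

Each SE is √(p̂(1−p̂)/n): √(0.5520·0.4480/677) = 0.01911 and √(0.6150·0.3850/928) = 0.01597.
SE(p̂₁ − p̂₂) = √(SE₁² + SE₂²) = √(0.0003651921 + 0.0002550409) = 0.02490, since the two samples are independent.
At 98% confidence z* = 2.326; margin = 2.326 × 0.02490 = 0.05792.
The difference is 0.5520 − 0.6150 = -0.0630, so the interval is -0.0630 ± 0.05792 = (-0.1209, -0.0051).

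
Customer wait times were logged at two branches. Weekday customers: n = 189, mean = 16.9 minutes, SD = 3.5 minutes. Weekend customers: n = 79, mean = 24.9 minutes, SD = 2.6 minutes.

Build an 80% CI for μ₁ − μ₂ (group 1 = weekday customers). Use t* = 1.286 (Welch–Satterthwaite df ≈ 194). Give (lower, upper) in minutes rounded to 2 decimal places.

SE₁ = s₁/√n₁ = 3.5/√189 = 0.2546; SE₂ = 2.6/√79 = 0.2925.
Independent samples, unequal variances: SE_diff = √(SE₁² + SE₂²) = √(0.06482116 + 0.08555625) = 0.3878.
t* = 1.286, so margin of error = 1.286 × 0.3878 = 0.4987.
Difference in means = 16.9 − 24.9 = -8.0000.
-8.0000 ± 0.4987 → (-8.50, -7.50).

(-8.50, -7.50)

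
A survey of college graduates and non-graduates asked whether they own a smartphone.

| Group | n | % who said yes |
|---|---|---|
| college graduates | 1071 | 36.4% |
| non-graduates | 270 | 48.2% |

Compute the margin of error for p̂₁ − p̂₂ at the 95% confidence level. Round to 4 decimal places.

0.0662

The two standard errors are √(0.3640×0.6360/1071) = 0.01470 and √(0.4820×0.5180/270) = 0.03041.
Because the samples are independent, SE_diff = √(0.01470² + 0.03041²) = 0.03378.
Using z* = 1.960 for 95%, ME = 1.960 × 0.03378 = 0.06621.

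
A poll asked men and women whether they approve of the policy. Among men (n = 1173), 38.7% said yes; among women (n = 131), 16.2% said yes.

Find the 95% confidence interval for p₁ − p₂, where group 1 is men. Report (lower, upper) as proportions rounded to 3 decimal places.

(0.156, 0.294)

The two standard errors are √(0.3870×0.6130/1173) = 0.01422 and √(0.1620×0.8380/131) = 0.03219.
Because the samples are independent, SE_diff = √(0.01422² + 0.03219²) = 0.03519.
Using z* = 1.960 for 95%, ME = 1.960 × 0.03519 = 0.06897.
p̂₁ − p̂₂ = 0.2250; interval 0.2250 ± 0.06897 gives (0.156, 0.294).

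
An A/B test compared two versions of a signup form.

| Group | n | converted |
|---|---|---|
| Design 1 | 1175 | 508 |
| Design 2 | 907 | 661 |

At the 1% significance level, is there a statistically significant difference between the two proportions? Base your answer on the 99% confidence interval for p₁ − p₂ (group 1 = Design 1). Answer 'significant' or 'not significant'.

First, p̂₁ = 508/1175 = 0.4323; p̂₂ = 661/907 = 0.7288.
The two standard errors are √(0.4323×0.5677/1175) = 0.01445 and √(0.7288×0.2712/907) = 0.01476.
Because the samples are independent, SE_diff = √(0.01445² + 0.01476²) = 0.02066.
Using z* = 2.576 for 99%, ME = 2.576 × 0.02066 = 0.05322.
p̂₁ − p̂₂ = -0.2965; interval -0.2965 ± 0.05322 gives (-0.34972, -0.24328).
The interval (-0.34972, -0.24328) does not contain 0, so the difference is significant.

significant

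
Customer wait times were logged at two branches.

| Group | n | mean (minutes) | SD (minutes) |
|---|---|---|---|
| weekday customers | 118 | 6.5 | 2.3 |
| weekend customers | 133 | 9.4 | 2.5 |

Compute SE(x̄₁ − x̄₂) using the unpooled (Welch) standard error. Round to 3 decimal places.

SE₁ = s₁/√n₁ = 2.3/√118 = 0.2117; SE₂ = 2.5/√133 = 0.2168.
Independent samples, unequal variances: SE_diff = √(SE₁² + SE₂²) = √(0.04481689 + 0.04700224) = 0.3030.

0.303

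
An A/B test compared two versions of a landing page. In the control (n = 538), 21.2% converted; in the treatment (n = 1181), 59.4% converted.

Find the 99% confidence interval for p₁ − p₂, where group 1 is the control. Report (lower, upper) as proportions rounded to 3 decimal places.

(-0.440, -0.324)

Each SE is √(p̂(1−p̂)/n): √(0.2120·0.7880/538) = 0.01762 and √(0.5940·0.4060/1181) = 0.01429.
SE(p̂₁ − p̂₂) = √(SE₁² + SE₂²) = √(0.0003104644 + 0.0002042041) = 0.02269, since the two samples are independent.
At 99% confidence z* = 2.576; margin = 2.576 × 0.02269 = 0.05845.
The difference is 0.2120 − 0.5940 = -0.3820, so the interval is -0.3820 ± 0.05845 = (-0.440, -0.324).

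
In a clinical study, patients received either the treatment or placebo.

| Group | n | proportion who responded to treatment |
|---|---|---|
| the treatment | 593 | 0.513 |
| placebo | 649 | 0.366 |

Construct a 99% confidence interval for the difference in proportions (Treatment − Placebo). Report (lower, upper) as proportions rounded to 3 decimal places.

(0.075, 0.219)

Each SE is √(p̂(1−p̂)/n): √(0.5130·0.4870/593) = 0.02053 and √(0.3660·0.6340/649) = 0.01891.
SE(p̂₁ − p̂₂) = √(SE₁² + SE₂²) = √(0.0004214809 + 0.0003575881) = 0.02791, since the two samples are independent.
At 99% confidence z* = 2.576; margin = 2.576 × 0.02791 = 0.07190.
The difference is 0.5130 − 0.3660 = 0.1470, so the interval is 0.1470 ± 0.07190 = (0.075, 0.219).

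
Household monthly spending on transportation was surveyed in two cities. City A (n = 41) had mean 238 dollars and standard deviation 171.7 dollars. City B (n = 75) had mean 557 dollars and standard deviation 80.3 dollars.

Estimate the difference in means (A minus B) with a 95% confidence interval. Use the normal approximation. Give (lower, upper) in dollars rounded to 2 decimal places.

(-374.61, -263.39)

Standard errors of each mean: 171.7/√41 = 26.8150 and 80.3/√75 = 9.2722.
SE(x̄₁ − x̄₂) = √(26.8150² + 9.2722²) = 28.3728 for independent samples with unequal variances.
With z* = 1.960, the margin is 1.960 × 28.3728 = 55.6107.
x̄₁ − x̄₂ = 238 − 557 = -319.0000; the interval is -319.0000 ± 55.6107 = (-374.61, -263.39).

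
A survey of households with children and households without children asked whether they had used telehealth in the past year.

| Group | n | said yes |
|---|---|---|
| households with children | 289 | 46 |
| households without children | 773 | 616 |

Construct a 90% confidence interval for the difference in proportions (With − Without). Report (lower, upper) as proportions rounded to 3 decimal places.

First, p̂₁ = 46/289 = 0.1592; p̂₂ = 616/773 = 0.7969.
The two standard errors are √(0.1592×0.8408/289) = 0.02152 and √(0.7969×0.2031/773) = 0.01447.
Because the samples are independent, SE_diff = √(0.02152² + 0.01447²) = 0.02593.
Using z* = 1.645 for 90%, ME = 1.645 × 0.02593 = 0.04265.
p̂₁ − p̂₂ = -0.6377; interval -0.6377 ± 0.04265 gives (-0.680, -0.595).

(-0.680, -0.595)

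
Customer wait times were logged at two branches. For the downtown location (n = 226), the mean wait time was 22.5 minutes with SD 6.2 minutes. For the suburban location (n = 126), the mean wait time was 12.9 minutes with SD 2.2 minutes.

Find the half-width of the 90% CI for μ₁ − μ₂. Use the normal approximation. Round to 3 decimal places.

0.751

Standard errors of each mean: 6.2/√226 = 0.4124 and 2.2/√126 = 0.1960.
SE(x̄₁ − x̄₂) = √(0.4124² + 0.1960²) = 0.4566 for independent samples with unequal variances.
With z* = 1.645, the margin is 1.645 × 0.4566 = 0.7511.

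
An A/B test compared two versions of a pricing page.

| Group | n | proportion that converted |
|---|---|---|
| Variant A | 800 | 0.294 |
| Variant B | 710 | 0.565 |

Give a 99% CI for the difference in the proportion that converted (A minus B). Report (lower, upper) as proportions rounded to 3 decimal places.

SE₁ = √(p̂₁(1−p̂₁)/n₁) = √(0.2940·0.7060/800) = 0.01611; SE₂ = √(0.5650·0.4350/710) = 0.01861.
Independent samples: SE of the difference = √(SE₁² + SE₂²) = √(0.0002595321 + 0.0003463321) = 0.02461.
z* for 99% confidence is 2.576, so the margin of error is 2.576 × 0.02461 = 0.06340.
Point estimate p̂₁ − p̂₂ = 0.2940 − 0.5650 = -0.2710.
-0.2710 ± 0.06340 → (-0.334, -0.208).

(-0.334, -0.208)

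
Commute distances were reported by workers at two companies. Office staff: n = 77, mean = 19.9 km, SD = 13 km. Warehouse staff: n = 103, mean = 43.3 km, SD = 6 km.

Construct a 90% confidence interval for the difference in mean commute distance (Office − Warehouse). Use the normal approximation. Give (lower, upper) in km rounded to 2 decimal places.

Standard errors of each mean: 13/√77 = 1.4815 and 6/√103 = 0.5912.
SE(x̄₁ − x̄₂) = √(1.4815² + 0.5912²) = 1.5951 for independent samples with unequal variances.
With z* = 1.645, the margin is 1.645 × 1.5951 = 2.6239.
x̄₁ − x̄₂ = 19.9 − 43.3 = -23.4000; the interval is -23.4000 ± 2.6239 = (-26.02, -20.78).

(-26.02, -20.78)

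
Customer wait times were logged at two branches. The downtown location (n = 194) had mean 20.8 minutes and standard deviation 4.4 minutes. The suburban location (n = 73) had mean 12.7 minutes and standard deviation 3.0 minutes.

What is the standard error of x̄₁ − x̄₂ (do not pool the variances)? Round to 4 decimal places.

0.4723

Per-group SEs: s₁/√n₁ = 4.4/√194 = 0.3159, s₂/√n₂ = 3.0/√73 = 0.3511.
Unpooled SE of the difference: √(0.09979281 + 0.12327121) = 0.4723.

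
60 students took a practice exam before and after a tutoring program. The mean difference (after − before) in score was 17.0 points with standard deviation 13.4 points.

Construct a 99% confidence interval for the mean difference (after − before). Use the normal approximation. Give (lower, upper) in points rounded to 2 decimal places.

This is a matched-pairs design, so SE = s_d/√n = 13.4/√60 = 1.7299.
Margin = 2.576 × 1.7299 = 4.4562; the interval is 17.0 ± 4.4562 = (12.54, 21.46).

(12.54, 21.46)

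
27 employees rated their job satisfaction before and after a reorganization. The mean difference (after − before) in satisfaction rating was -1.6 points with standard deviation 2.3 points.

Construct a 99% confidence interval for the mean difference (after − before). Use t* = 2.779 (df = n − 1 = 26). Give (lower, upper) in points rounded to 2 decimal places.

(-2.83, -0.37)

This is a matched-pairs design, so SE = s_d/√n = 2.3/√27 = 0.4426.
Margin = 2.779 × 0.4426 = 1.2300; the interval is -1.6 ± 1.2300 = (-2.83, -0.37).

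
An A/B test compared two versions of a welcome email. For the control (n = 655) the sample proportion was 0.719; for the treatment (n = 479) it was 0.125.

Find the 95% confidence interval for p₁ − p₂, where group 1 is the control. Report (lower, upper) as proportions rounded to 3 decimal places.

Each SE is √(p̂(1−p̂)/n): √(0.7190·0.2810/655) = 0.01756 and √(0.1250·0.8750/479) = 0.01511.
SE(p̂₁ − p̂₂) = √(SE₁² + SE₂²) = √(0.0003083536 + 0.0002283121) = 0.02317, since the two samples are independent.
At 95% confidence z* = 1.960; margin = 1.960 × 0.02317 = 0.04541.
The difference is 0.7190 − 0.1250 = 0.5940, so the interval is 0.5940 ± 0.04541 = (0.549, 0.639).

(0.549, 0.639)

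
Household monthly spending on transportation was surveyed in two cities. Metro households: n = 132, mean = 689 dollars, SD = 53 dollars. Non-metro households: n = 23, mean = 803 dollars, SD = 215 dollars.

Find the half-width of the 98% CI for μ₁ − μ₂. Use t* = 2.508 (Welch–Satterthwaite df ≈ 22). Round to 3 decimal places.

SE₁ = s₁/√n₁ = 53/√132 = 4.6131; SE₂ = 215/√23 = 44.8306.
Independent samples, unequal variances: SE_diff = √(SE₁² + SE₂²) = √(21.28069161 + 2009.78269636) = 45.0673.
t* = 2.508, so margin of error = 2.508 × 45.0673 = 113.0288.

113.029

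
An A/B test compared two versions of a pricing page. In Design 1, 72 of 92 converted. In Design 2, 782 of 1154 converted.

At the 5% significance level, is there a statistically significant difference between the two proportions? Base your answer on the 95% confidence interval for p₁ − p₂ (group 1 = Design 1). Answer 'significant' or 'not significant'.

Sample proportions: 72/92 = 0.7826, 782/1154 = 0.6776.
Each SE is √(p̂(1−p̂)/n): √(0.7826·0.2174/92) = 0.04300 and √(0.6776·0.3224/1154) = 0.01376.
SE(p̂₁ − p̂₂) = √(SE₁² + SE₂²) = √(0.001849 + 0.0001893376) = 0.04515, since the two samples are independent.
At 95% confidence z* = 1.960; margin = 1.960 × 0.04515 = 0.08849.
The difference is 0.7826 − 0.6776 = 0.1050, so the interval is 0.1050 ± 0.08849 = (0.01651, 0.19349).
The interval (0.01651, 0.19349) does not contain 0, so the difference is significant.

significant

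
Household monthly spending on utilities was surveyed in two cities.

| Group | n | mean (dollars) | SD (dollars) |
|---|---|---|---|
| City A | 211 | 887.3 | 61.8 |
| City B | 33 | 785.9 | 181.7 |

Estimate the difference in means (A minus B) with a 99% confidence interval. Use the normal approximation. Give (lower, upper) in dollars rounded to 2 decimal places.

Per-group SEs: s₁/√n₁ = 61.8/√211 = 4.2545, s₂/√n₂ = 181.7/√33 = 31.6299.
Unpooled SE of the difference: √(18.10077025 + 1000.45057401) = 31.9148.
Margin of error = z* · SE = 2.576 × 31.9148 = 82.2125.
x̄₁ − x̄₂ = 887.3 − 785.9 = 101.4000.
CI: 101.4000 ± 82.2125 = (19.19, 183.61).

(19.19, 183.61)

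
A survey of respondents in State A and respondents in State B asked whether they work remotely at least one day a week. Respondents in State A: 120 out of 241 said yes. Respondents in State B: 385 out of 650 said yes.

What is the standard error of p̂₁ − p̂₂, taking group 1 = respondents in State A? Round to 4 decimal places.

p̂₁ = 120/241 = 0.4979 and p̂₂ = 385/650 = 0.5923.
SE₁ = √(p̂₁(1−p̂₁)/n₁) = √(0.4979·0.5021/241) = 0.03221; SE₂ = √(0.5923·0.4077/650) = 0.01927.
Independent samples: SE of the difference = √(SE₁² + SE₂²) = √(0.0010374841 + 0.0003713329) = 0.03753.

0.0375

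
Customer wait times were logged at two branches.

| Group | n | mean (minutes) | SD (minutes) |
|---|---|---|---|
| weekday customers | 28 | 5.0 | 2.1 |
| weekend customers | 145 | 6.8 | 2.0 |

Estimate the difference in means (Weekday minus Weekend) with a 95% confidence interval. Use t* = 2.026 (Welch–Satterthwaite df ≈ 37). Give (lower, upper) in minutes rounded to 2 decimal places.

(-2.67, -0.93)

SE₁ = s₁/√n₁ = 2.1/√28 = 0.3969; SE₂ = 2.0/√145 = 0.1661.
Independent samples, unequal variances: SE_diff = √(SE₁² + SE₂²) = √(0.15752961 + 0.02758921) = 0.4303.
t* = 2.026, so margin of error = 2.026 × 0.4303 = 0.8718.
Difference in means = 5.0 − 6.8 = -1.8000.
-1.8000 ± 0.8718 → (-2.67, -0.93).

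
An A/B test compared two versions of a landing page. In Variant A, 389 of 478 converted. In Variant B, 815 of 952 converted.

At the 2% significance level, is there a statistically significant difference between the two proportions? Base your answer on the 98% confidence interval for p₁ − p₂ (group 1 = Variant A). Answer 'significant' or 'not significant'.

p̂₁ = 389/478 = 0.8138 and p̂₂ = 815/952 = 0.8561.
SE₁ = √(p̂₁(1−p̂₁)/n₁) = √(0.8138·0.1862/478) = 0.01780; SE₂ = √(0.8561·0.1439/952) = 0.01138.
Independent samples: SE of the difference = √(SE₁² + SE₂²) = √(0.00031684 + 0.0001295044) = 0.02113.
z* for 98% confidence is 2.326, so the margin of error is 2.326 × 0.02113 = 0.04915.
Point estimate p̂₁ − p̂₂ = 0.8138 − 0.8561 = -0.0423.
-0.0423 ± 0.04915 → (-0.09145, 0.00685).
The interval (-0.09145, 0.00685) contains 0, so the difference is not significant.

not significant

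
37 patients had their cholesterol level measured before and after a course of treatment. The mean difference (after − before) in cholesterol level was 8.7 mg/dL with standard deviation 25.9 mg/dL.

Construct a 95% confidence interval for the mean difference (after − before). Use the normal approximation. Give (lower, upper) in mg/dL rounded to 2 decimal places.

This is a matched-pairs design, so SE = s_d/√n = 25.9/√37 = 4.2579.
Margin = 1.960 × 4.2579 = 8.3455; the interval is 8.7 ± 8.3455 = (0.35, 17.05).

(0.35, 17.05)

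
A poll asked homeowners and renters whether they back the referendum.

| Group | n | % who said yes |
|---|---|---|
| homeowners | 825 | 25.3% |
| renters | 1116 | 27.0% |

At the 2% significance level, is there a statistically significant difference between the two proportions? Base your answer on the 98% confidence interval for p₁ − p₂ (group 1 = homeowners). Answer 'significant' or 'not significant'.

The two standard errors are √(0.2530×0.7470/825) = 0.01514 and √(0.2700×0.7300/1116) = 0.01329.
Because the samples are independent, SE_diff = √(0.01514² + 0.01329²) = 0.02015.
Using z* = 2.326 for 98%, ME = 2.326 × 0.02015 = 0.04687.
p̂₁ − p̂₂ = -0.0170; interval -0.0170 ± 0.04687 gives (-0.06387, 0.02987).
The interval (-0.06387, 0.02987) contains 0, so the difference is not significant.

not significant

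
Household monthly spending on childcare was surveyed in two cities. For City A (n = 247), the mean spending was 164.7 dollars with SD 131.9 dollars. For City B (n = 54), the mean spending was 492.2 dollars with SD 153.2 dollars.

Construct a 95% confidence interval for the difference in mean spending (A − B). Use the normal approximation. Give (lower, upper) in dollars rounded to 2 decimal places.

Standard errors of each mean: 131.9/√247 = 8.3926 and 153.2/√54 = 20.8479.
SE(x̄₁ − x̄₂) = √(8.3926² + 20.8479²) = 22.4738 for independent samples with unequal variances.
With z* = 1.960, the margin is 1.960 × 22.4738 = 44.0486.
x̄₁ − x̄₂ = 164.7 − 492.2 = -327.5000; the interval is -327.5000 ± 44.0486 = (-371.55, -283.45).

(-371.55, -283.45)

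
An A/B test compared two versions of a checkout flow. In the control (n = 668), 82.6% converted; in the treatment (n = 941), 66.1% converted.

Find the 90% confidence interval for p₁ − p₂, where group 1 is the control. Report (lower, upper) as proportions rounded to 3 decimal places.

Each SE is √(p̂(1−p̂)/n): √(0.8260·0.1740/668) = 0.01467 and √(0.6610·0.3390/941) = 0.01543.
SE(p̂₁ − p̂₂) = √(SE₁² + SE₂²) = √(0.0002152089 + 0.0002380849) = 0.02129, since the two samples are independent.
At 90% confidence z* = 1.645; margin = 1.645 × 0.02129 = 0.03502.
The difference is 0.8260 − 0.6610 = 0.1650, so the interval is 0.1650 ± 0.03502 = (0.130, 0.200).

(0.130, 0.200)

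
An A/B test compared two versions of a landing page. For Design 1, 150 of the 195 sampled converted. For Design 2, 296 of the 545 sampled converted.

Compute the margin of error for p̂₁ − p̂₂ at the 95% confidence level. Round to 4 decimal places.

0.0724

First, p̂₁ = 150/195 = 0.7692; p̂₂ = 296/545 = 0.5431.
The two standard errors are √(0.7692×0.2308/195) = 0.03017 and √(0.5431×0.4569/545) = 0.02134.
Because the samples are independent, SE_diff = √(0.03017² + 0.02134²) = 0.03695.
Using z* = 1.960 for 95%, ME = 1.960 × 0.03695 = 0.07242.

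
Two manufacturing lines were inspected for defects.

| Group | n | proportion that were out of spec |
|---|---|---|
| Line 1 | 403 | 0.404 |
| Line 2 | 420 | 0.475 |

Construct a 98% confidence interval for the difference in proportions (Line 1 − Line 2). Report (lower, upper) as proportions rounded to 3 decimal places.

(-0.151, 0.009)

SE₁ = √(p̂₁(1−p̂₁)/n₁) = √(0.4040·0.5960/403) = 0.02444; SE₂ = √(0.4750·0.5250/420) = 0.02437.
Independent samples: SE of the difference = √(SE₁² + SE₂²) = √(0.0005973136 + 0.0005938969) = 0.03451.
z* for 98% confidence is 2.326, so the margin of error is 2.326 × 0.03451 = 0.08027.
Point estimate p̂₁ − p̂₂ = 0.4040 − 0.4750 = -0.0710.
-0.0710 ± 0.08027 → (-0.151, 0.009).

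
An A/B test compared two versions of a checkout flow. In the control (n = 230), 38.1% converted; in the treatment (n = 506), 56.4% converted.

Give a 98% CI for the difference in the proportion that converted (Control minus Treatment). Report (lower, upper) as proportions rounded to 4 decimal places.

SE₁ = √(p̂₁(1−p̂₁)/n₁) = √(0.3810·0.6190/230) = 0.03202; SE₂ = √(0.5640·0.4360/506) = 0.02204.
Independent samples: SE of the difference = √(SE₁² + SE₂²) = √(0.0010252804 + 0.0004857616) = 0.03887.
z* for 98% confidence is 2.326, so the margin of error is 2.326 × 0.03887 = 0.09041.
Point estimate p̂₁ − p̂₂ = 0.3810 − 0.5640 = -0.1830.
-0.1830 ± 0.09041 → (-0.2734, -0.0926).

(-0.2734, -0.0926)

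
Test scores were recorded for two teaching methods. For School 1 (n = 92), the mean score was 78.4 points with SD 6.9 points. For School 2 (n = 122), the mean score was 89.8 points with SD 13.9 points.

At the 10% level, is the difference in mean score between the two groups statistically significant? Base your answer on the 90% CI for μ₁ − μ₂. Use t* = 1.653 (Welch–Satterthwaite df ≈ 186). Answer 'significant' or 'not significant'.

significant

SE₁ = s₁/√n₁ = 6.9/√92 = 0.7194; SE₂ = 13.9/√122 = 1.2584.
Independent samples, unequal variances: SE_diff = √(SE₁² + SE₂²) = √(0.51753636 + 1.58357056) = 1.4495.
t* = 1.653, so margin of error = 1.653 × 1.4495 = 2.3960.
Difference in means = 78.4 − 89.8 = -11.4000.
-11.4000 ± 2.3960 → (-13.7960, -9.0040).
The interval (-13.7960, -9.0040) does not contain 0, so the difference is significant.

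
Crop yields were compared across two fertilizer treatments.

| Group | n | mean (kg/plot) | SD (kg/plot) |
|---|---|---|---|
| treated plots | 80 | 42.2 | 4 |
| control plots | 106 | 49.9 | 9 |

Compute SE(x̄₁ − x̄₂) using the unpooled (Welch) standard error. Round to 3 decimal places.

Standard errors of each mean: 4/√80 = 0.4472 and 9/√106 = 0.8742.
SE(x̄₁ − x̄₂) = √(0.4472² + 0.8742²) = 0.9819 for independent samples with unequal variances.

0.982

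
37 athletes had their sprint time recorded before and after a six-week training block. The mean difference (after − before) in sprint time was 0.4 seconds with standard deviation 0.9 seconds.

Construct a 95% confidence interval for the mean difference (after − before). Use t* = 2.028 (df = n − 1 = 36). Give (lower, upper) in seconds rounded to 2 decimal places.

(0.10, 0.70)

This is a matched-pairs design, so SE = s_d/√n = 0.9/√37 = 0.1480.
Margin = 2.028 × 0.1480 = 0.3001; the interval is 0.4 ± 0.3001 = (0.10, 0.70).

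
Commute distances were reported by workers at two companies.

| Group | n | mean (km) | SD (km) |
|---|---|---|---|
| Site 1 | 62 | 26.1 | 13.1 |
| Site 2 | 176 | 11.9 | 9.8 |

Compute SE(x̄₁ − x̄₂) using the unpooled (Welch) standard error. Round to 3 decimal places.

1.820

Standard errors of each mean: 13.1/√62 = 1.6637 and 9.8/√176 = 0.7387.
SE(x̄₁ − x̄₂) = √(1.6637² + 0.7387²) = 1.8203 for independent samples with unequal variances.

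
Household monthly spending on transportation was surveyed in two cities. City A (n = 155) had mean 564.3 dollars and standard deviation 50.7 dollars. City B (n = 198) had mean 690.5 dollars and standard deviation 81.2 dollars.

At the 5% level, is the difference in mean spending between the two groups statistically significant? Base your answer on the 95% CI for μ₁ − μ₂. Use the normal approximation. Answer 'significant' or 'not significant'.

significant

SE₁ = s₁/√n₁ = 50.7/√155 = 4.0723; SE₂ = 81.2/√198 = 5.7706.
Independent samples, unequal variances: SE_diff = √(SE₁² + SE₂²) = √(16.58362729 + 33.29982436) = 7.0628.
z* = 1.960, so margin of error = 1.960 × 7.0628 = 13.8431.
Difference in means = 564.3 − 690.5 = -126.2000.
-126.2000 ± 13.8431 → (-140.0431, -112.3569).
The interval (-140.0431, -112.3569) does not contain 0, so the difference is significant.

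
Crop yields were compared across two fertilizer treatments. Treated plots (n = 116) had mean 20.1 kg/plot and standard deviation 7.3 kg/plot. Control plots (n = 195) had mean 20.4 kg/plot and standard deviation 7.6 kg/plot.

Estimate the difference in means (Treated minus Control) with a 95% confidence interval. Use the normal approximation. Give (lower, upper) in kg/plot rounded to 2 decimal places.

SE₁ = s₁/√n₁ = 7.3/√116 = 0.6778; SE₂ = 7.6/√195 = 0.5442.
Independent samples, unequal variances: SE_diff = √(SE₁² + SE₂²) = √(0.45941284 + 0.29615364) = 0.8692.
z* = 1.960, so margin of error = 1.960 × 0.8692 = 1.7036.
Difference in means = 20.1 − 20.4 = -0.3000.
-0.3000 ± 1.7036 → (-2.00, 1.40).

(-2.00, 1.40)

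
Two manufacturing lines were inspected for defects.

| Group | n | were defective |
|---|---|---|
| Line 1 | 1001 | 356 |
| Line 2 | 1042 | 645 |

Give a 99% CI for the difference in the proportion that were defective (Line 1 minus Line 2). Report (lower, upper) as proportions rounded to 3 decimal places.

(-0.318, -0.208)

Sample proportions: 356/1001 = 0.3556, 645/1042 = 0.6190.
Each SE is √(p̂(1−p̂)/n): √(0.3556·0.6444/1001) = 0.01513 and √(0.6190·0.3810/1042) = 0.01504.
SE(p̂₁ − p̂₂) = √(SE₁² + SE₂²) = √(0.0002289169 + 0.0002262016) = 0.02133, since the two samples are independent.
At 99% confidence z* = 2.576; margin = 2.576 × 0.02133 = 0.05495.
The difference is 0.3556 − 0.6190 = -0.2634, so the interval is -0.2634 ± 0.05495 = (-0.318, -0.208).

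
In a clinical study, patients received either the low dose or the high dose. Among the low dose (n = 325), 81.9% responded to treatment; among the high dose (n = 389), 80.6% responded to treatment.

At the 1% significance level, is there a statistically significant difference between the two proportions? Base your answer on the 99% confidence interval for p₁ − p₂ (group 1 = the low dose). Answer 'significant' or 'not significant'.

not significant

Each SE is √(p̂(1−p̂)/n): √(0.8190·0.1810/325) = 0.02136 and √(0.8060·0.1940/389) = 0.02005.
SE(p̂₁ − p̂₂) = √(SE₁² + SE₂²) = √(0.0004562496 + 0.0004020025) = 0.02930, since the two samples are independent.
At 99% confidence z* = 2.576; margin = 2.576 × 0.02930 = 0.07548.
The difference is 0.8190 − 0.8060 = 0.0130, so the interval is 0.0130 ± 0.07548 = (-0.06248, 0.08848).
The interval (-0.06248, 0.08848) contains 0, so the difference is not significant.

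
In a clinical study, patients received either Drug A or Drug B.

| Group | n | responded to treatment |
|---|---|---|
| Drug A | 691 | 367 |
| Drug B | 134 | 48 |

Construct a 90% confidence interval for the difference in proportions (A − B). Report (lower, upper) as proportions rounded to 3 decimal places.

Sample proportions: 367/691 = 0.5311, 48/134 = 0.3582.
Each SE is √(p̂(1−p̂)/n): √(0.5311·0.4689/691) = 0.01898 and √(0.3582·0.6418/134) = 0.04142.
SE(p̂₁ − p̂₂) = √(SE₁² + SE₂²) = √(0.0003602404 + 0.0017156164) = 0.04556, since the two samples are independent.
At 90% confidence z* = 1.645; margin = 1.645 × 0.04556 = 0.07495.
The difference is 0.5311 − 0.3582 = 0.1729, so the interval is 0.1729 ± 0.07495 = (0.098, 0.248).

(0.098, 0.248)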